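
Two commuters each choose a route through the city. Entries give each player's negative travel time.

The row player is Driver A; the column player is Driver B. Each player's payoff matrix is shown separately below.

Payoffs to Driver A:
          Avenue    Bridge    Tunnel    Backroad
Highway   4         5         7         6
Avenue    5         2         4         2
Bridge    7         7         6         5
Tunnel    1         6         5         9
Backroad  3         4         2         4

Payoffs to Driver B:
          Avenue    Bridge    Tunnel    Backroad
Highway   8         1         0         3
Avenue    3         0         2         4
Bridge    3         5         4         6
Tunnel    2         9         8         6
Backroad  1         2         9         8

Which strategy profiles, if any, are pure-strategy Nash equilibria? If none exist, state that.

none

Mark each player's best response to every combination of opponents' strategies; a profile where every player is best-responding is a pure Nash equilibrium.
Driver A against Avenue: payoffs 4, 5, 7, 1, 3 → best response Bridge.
Driver A against Bridge: payoffs 5, 2, 7, 6, 4 → best response Bridge.
Driver A against Tunnel: payoffs 7, 4, 6, 5, 2 → best response Highway.
Driver A against Backroad: payoffs 6, 2, 5, 9, 4 → best response Tunnel.
Driver B against Highway: payoffs 8, 1, 0, 3 → best response Avenue.
Driver B against Avenue: payoffs 3, 0, 2, 4 → best response Backroad.
Driver B against Bridge: payoffs 3, 5, 4, 6 → best response Backroad.
Driver B against Tunnel: payoffs 2, 9, 8, 6 → best response Bridge.
Driver B against Backroad: payoffs 1, 2, 9, 8 → best response Tunnel.
No profile is a mutual best response for all players.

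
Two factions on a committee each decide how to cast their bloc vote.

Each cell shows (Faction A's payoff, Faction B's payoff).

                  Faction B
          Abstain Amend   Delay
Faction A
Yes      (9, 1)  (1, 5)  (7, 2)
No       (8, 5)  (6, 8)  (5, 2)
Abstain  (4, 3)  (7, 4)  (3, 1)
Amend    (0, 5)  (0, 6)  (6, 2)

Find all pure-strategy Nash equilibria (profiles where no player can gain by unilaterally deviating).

The unique pure-strategy Nash equilibrium is (Abstain, Amend).

For each player, find the best response to each opponent profile; mutual best responses are the pure NE.
Faction A against Abstain: payoffs 9, 8, 4, 0 → best response Yes.
Faction A against Amend: payoffs 1, 6, 7, 0 → best response Abstain.
Faction A against Delay: payoffs 7, 5, 3, 6 → best response Yes.
Faction B against Yes: payoffs 1, 5, 2 → best response Amend.
Faction B against No: payoffs 5, 8, 2 → best response Amend.
Faction B against Abstain: payoffs 3, 4, 1 → best response Amend.
Faction B against Amend: payoffs 5, 6, 2 → best response Amend.
Mutual best responses: (Abstain, Amend).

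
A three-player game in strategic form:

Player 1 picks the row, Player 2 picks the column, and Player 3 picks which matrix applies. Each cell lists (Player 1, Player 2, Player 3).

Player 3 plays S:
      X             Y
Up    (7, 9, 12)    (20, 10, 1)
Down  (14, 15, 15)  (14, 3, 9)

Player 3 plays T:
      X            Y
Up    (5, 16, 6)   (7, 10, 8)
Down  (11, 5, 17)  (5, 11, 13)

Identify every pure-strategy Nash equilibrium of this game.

(Up, X, S): Player 1 can switch to Down (7 → 14). Not NE.
(Up, X, T): Player 1 can switch to Down (5 → 11). Not NE.
(Up, Y, S): Player 3 can switch to T (1 → 8). Not NE.
(Up, Y, T): Player 2 can switch to X (10 → 16). Not NE.
(Down, X, S): Player 3 can switch to T (15 → 17). Not NE.
(Down, X, T): Player 2 can switch to Y (5 → 11). Not NE.
(Down, Y, S): Player 1 can switch to Up (14 → 20). Not NE.
(Down, Y, T): Player 1 can switch to Up (5 → 7). Not NE.

none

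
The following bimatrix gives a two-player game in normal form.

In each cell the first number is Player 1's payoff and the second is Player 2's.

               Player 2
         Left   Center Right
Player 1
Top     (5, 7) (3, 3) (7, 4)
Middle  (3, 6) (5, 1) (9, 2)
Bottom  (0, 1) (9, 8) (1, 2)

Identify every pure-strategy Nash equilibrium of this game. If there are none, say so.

Pure-strategy Nash equilibria: (Top, Left); (Bottom, Center)

Player 1 against Left: payoffs 5, 3, 0 → best response Top.
Player 1 against Center: payoffs 3, 5, 9 → best response Bottom.
Player 1 against Right: payoffs 7, 9, 1 → best response Middle.
Player 2 against Top: payoffs 7, 3, 4 → best response Left.
Player 2 against Middle: payoffs 6, 1, 2 → best response Left.
Player 2 against Bottom: payoffs 1, 8, 2 → best response Center.
Mutual best responses: (Top, Left); (Bottom, Center).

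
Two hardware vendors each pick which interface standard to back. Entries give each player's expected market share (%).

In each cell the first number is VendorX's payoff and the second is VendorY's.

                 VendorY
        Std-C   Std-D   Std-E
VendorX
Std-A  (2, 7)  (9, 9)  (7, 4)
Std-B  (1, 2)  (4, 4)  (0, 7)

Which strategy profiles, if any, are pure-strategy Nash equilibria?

Check each profile: it is a Nash equilibrium iff no player can strictly gain by switching unilaterally.
(Std-A, Std-C): VendorY can switch to Std-D (7 → 9). Not NE.
(Std-A, Std-D): VendorX gets 9, best alternative 4; VendorY gets 9, best alternative 7. No profitable deviation — NE.
(Std-A, Std-E): VendorY can switch to Std-C (4 → 7). Not NE.
(Std-B, Std-C): VendorX can switch to Std-A (1 → 2). Not NE.
(Std-B, Std-D): VendorX can switch to Std-A (4 → 9). Not NE.
(Std-B, Std-E): VendorX can switch to Std-A (0 → 7). Not NE.

Pure NE: (Std-A, Std-D)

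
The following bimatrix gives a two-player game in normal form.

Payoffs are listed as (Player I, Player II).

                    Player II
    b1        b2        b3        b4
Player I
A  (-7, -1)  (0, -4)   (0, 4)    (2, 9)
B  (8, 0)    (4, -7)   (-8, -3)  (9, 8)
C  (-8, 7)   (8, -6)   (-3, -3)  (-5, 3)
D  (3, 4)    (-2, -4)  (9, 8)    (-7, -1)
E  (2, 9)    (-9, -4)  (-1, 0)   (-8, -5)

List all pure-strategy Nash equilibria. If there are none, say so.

Player I against b1: payoffs -7, 8, -8, 3, 2 → best response B.
Player I against b2: payoffs 0, 4, 8, -2, -9 → best response C.
Player I against b3: payoffs 0, -8, -3, 9, -1 → best response D.
Player I against b4: payoffs 2, 9, -5, -7, -8 → best response B.
Player II against A: payoffs -1, -4, 4, 9 → best response b4.
Player II against B: payoffs 0, -7, -3, 8 → best response b4.
Player II against C: payoffs 7, -6, -3, 3 → best response b1.
Player II against D: payoffs 4, -4, 8, -1 → best response b3.
Player II against E: payoffs 9, -4, 0, -5 → best response b1.
Mutual best responses: (B, b4); (D, b3).

Pure-strategy Nash equilibria: (B, b4); (D, b3)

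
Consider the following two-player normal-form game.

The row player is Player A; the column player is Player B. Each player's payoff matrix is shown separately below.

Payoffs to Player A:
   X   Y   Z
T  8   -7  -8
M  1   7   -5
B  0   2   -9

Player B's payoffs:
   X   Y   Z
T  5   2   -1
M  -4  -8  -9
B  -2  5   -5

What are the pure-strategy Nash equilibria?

The unique pure-strategy Nash equilibrium is (T, X).

Player A against X: payoffs 8, 1, 0 → best response T.
Player A against Y: payoffs -7, 7, 2 → best response M.
Player A against Z: payoffs -8, -5, -9 → best response M.
Player B against T: payoffs 5, 2, -1 → best response X.
Player B against M: payoffs -4, -8, -9 → best response X.
Player B against B: payoffs -2, 5, -5 → best response Y.
Mutual best responses: (T, X).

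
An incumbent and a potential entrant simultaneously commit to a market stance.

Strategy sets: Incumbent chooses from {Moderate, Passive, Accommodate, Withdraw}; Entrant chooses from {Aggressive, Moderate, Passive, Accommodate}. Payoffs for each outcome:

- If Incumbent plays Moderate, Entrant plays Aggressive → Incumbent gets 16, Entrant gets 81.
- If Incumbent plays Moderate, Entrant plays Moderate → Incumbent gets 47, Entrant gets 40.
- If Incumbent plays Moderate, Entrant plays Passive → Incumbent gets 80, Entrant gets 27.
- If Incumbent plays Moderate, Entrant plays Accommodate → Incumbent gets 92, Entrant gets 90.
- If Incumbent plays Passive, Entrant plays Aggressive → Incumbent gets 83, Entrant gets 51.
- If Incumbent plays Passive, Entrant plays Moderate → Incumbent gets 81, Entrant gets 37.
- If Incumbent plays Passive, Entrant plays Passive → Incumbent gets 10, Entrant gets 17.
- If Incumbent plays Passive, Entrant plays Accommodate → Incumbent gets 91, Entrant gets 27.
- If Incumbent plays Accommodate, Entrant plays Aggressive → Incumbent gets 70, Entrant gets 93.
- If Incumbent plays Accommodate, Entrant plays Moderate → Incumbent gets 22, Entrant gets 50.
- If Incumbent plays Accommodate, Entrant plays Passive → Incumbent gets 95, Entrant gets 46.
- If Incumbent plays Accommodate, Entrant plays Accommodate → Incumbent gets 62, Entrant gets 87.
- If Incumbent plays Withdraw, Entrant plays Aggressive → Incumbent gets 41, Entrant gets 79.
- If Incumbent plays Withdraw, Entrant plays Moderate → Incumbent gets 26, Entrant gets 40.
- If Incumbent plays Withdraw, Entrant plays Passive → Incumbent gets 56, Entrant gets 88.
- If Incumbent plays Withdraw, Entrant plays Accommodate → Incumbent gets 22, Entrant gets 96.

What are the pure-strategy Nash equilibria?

The pure Nash equilibria are (Moderate, Accommodate), (Passive, Aggressive).

Mark each player's best response to every combination of opponents' strategies; a profile where every player is best-responding is a pure Nash equilibrium.
Incumbent against Aggressive: payoffs 16, 83, 70, 41 → best response Passive.
Incumbent against Moderate: payoffs 47, 81, 22, 26 → best response Passive.
Incumbent against Passive: payoffs 80, 10, 95, 56 → best response Accommodate.
Incumbent against Accommodate: payoffs 92, 91, 62, 22 → best response Moderate.
Entrant against Moderate: payoffs 81, 40, 27, 90 → best response Accommodate.
Entrant against Passive: payoffs 51, 37, 17, 27 → best response Aggressive.
Entrant against Accommodate: payoffs 93, 50, 46, 87 → best response Aggressive.
Entrant against Withdraw: payoffs 79, 40, 88, 96 → best response Accommodate.
Mutual best responses: (Moderate, Accommodate); (Passive, Aggressive).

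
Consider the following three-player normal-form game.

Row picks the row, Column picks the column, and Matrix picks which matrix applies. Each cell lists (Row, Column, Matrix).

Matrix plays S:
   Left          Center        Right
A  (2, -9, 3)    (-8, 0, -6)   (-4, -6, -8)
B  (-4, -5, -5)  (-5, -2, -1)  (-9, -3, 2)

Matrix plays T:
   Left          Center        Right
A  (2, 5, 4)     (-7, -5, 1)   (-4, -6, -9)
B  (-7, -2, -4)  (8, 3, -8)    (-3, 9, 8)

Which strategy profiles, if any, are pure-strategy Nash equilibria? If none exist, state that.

Row against (Left, S): payoffs 2, -4 → best response A.
Row against (Left, T): payoffs 2, -7 → best response A.
Row against (Center, S): payoffs -8, -5 → best response B.
Row against (Center, T): payoffs -7, 8 → best response B.
Row against (Right, S): payoffs -4, -9 → best response A.
Row against (Right, T): payoffs -4, -3 → best response B.
Column against (A, S): payoffs -9, 0, -6 → best response Center.
Column against (A, T): payoffs 5, -5, -6 → best response Left.
Column against (B, S): payoffs -5, -2, -3 → best response Center.
Column against (B, T): payoffs -2, 3, 9 → best response Right.
Matrix against (A, Left): payoffs 3, 4 → best response T.
Matrix against (A, Center): payoffs -6, 1 → best response T.
Matrix against (A, Right): payoffs -8, -9 → best response S.
Matrix against (B, Left): payoffs -5, -4 → best response T.
Matrix against (B, Center): payoffs -1, -8 → best response S.
Matrix against (B, Right): payoffs 2, 8 → best response T.
Mutual best responses: (A, Left, T); (B, Center, S); (B, Right, T).

(A, Left, T); (B, Center, S); (B, Right, T)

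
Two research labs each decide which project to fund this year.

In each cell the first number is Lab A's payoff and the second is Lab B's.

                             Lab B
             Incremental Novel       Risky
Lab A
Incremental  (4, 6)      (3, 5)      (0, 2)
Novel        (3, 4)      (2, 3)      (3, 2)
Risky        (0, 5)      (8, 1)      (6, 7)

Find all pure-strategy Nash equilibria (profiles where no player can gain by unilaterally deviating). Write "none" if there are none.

Lab A against Incremental: payoffs 4, 3, 0 → best response Incremental.
Lab A against Novel: payoffs 3, 2, 8 → best response Risky.
Lab A against Risky: payoffs 0, 3, 6 → best response Risky.
Lab B against Incremental: payoffs 6, 5, 2 → best response Incremental.
Lab B against Novel: payoffs 4, 3, 2 → best response Incremental.
Lab B against Risky: payoffs 5, 1, 7 → best response Risky.
Mutual best responses: (Incremental, Incremental); (Risky, Risky).

Pure-strategy Nash equilibria: (Incremental, Incremental); (Risky, Risky)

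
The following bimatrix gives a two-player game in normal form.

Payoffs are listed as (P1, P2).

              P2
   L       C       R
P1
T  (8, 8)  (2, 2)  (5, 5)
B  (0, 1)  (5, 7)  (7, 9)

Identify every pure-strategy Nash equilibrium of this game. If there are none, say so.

The pure Nash equilibria are (T, L) and (B, R).

For each strategy profile, look for a profitable unilateral deviation.
(T, L): P1 gets 8, best alternative 0; P2 gets 8, best alternative 5. No profitable deviation — NE.
(T, C): P1 can switch to B (2 → 5). Not NE.
(T, R): P1 can switch to B (5 → 7). Not NE.
(B, L): P1 can switch to T (0 → 8). Not NE.
(B, C): P2 can switch to R (7 → 9). Not NE.
(B, R): P1 gets 7, best alternative 5; P2 gets 9, best alternative 7. No profitable deviation — NE.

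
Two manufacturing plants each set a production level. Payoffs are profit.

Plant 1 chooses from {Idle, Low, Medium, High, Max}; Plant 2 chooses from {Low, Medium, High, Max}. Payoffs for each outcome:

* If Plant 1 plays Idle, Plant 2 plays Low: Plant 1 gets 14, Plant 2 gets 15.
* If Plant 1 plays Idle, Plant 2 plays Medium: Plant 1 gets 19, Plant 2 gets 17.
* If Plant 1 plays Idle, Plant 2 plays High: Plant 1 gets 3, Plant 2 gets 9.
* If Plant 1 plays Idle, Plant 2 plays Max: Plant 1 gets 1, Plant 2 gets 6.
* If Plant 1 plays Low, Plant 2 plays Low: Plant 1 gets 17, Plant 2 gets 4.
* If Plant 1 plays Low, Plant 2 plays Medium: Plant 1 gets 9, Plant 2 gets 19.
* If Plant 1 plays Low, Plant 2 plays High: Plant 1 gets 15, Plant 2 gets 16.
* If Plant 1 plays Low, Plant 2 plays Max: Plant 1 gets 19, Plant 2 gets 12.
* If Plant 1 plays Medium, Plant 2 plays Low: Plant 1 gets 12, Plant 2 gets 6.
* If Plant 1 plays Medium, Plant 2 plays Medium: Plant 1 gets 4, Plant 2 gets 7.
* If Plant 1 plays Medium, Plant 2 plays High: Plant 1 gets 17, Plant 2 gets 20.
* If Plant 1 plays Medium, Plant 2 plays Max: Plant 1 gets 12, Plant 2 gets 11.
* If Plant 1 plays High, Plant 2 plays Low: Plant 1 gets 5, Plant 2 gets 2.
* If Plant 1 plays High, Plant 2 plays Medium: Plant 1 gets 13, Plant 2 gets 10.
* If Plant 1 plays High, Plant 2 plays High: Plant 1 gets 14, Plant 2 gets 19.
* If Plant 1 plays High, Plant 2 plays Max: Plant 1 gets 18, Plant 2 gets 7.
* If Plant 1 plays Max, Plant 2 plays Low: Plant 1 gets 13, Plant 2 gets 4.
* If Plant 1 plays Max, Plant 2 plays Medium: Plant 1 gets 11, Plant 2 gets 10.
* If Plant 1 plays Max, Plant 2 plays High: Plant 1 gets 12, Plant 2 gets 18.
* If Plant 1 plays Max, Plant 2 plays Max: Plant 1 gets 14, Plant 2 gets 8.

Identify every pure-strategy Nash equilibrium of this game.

The pure Nash equilibria are (Idle, Medium) and (Medium, High).

Plant 1 against Low: payoffs 14, 17, 12, 5, 13 → best response Low.
Plant 1 against Medium: payoffs 19, 9, 4, 13, 11 → best response Idle.
Plant 1 against High: payoffs 3, 15, 17, 14, 12 → best response Medium.
Plant 1 against Max: payoffs 1, 19, 12, 18, 14 → best response Low.
Plant 2 against Idle: payoffs 15, 17, 9, 6 → best response Medium.
Plant 2 against Low: payoffs 4, 19, 16, 12 → best response Medium.
Plant 2 against Medium: payoffs 6, 7, 20, 11 → best response High.
Plant 2 against High: payoffs 2, 10, 19, 7 → best response High.
Plant 2 against Max: payoffs 4, 10, 18, 8 → best response High.
Mutual best responses: (Idle, Medium); (Medium, High).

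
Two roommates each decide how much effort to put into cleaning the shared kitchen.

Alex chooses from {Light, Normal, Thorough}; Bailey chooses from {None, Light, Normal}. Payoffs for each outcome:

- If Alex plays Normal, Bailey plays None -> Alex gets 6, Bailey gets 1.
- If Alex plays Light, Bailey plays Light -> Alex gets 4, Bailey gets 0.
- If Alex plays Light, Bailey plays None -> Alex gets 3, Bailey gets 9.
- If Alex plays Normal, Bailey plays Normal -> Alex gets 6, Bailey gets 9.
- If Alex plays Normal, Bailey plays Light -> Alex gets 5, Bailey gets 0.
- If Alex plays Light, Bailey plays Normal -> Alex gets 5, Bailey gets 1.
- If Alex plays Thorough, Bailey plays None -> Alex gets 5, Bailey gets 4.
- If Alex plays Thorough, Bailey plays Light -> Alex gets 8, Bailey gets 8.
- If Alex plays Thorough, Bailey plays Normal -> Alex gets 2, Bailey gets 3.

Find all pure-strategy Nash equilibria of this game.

Alex against None: payoffs 3, 6, 5 → best response Normal.
Alex against Light: payoffs 4, 5, 8 → best response Thorough.
Alex against Normal: payoffs 5, 6, 2 → best response Normal.
Bailey against Light: payoffs 9, 0, 1 → best response None.
Bailey against Normal: payoffs 1, 0, 9 → best response Normal.
Bailey against Thorough: payoffs 4, 8, 3 → best response Light.
Mutual best responses: (Normal, Normal); (Thorough, Light).

Pure-strategy Nash equilibria: (Normal, Normal) and (Thorough, Light)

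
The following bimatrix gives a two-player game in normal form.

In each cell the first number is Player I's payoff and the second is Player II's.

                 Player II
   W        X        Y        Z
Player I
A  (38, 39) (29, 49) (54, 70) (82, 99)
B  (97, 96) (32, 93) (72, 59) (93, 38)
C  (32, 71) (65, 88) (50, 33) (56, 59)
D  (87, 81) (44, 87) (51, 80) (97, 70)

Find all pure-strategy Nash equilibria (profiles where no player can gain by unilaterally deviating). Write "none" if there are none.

Player I against W: payoffs 38, 97, 32, 87 → best response B.
Player I against X: payoffs 29, 32, 65, 44 → best response C.
Player I against Y: payoffs 54, 72, 50, 51 → best response B.
Player I against Z: payoffs 82, 93, 56, 97 → best response D.
Player II against A: payoffs 39, 49, 70, 99 → best response Z.
Player II against B: payoffs 96, 93, 59, 38 → best response W.
Player II against C: payoffs 71, 88, 33, 59 → best response X.
Player II against D: payoffs 81, 87, 80, 70 → best response X.
Mutual best responses: (B, W); (C, X).

(B, W), (C, X)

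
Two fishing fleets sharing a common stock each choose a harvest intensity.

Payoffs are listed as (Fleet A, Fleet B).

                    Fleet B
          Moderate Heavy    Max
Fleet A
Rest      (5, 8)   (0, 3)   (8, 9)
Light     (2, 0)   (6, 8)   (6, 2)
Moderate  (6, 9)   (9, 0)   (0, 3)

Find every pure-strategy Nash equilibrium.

Fleet A against Moderate: payoffs 5, 2, 6 → best response Moderate.
Fleet A against Heavy: payoffs 0, 6, 9 → best response Moderate.
Fleet A against Max: payoffs 8, 6, 0 → best response Rest.
Fleet B against Rest: payoffs 8, 3, 9 → best response Max.
Fleet B against Light: payoffs 0, 8, 2 → best response Heavy.
Fleet B against Moderate: payoffs 9, 0, 3 → best response Moderate.
Mutual best responses: (Rest, Max); (Moderate, Moderate).

(Rest, Max) and (Moderate, Moderate)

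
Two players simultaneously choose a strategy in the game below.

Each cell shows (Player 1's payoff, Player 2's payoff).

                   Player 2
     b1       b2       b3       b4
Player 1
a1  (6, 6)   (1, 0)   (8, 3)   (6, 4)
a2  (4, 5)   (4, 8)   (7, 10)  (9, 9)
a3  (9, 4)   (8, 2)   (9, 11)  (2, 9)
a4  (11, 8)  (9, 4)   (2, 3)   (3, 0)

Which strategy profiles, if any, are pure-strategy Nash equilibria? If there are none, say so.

The pure Nash equilibria are (a3, b3); (a4, b1).

Mark each player's best response to every combination of opponents' strategies; a profile where every player is best-responding is a pure Nash equilibrium.
Player 1 against b1: payoffs 6, 4, 9, 11 → best response a4.
Player 1 against b2: payoffs 1, 4, 8, 9 → best response a4.
Player 1 against b3: payoffs 8, 7, 9, 2 → best response a3.
Player 1 against b4: payoffs 6, 9, 2, 3 → best response a2.
Player 2 against a1: payoffs 6, 0, 3, 4 → best response b1.
Player 2 against a2: payoffs 5, 8, 10, 9 → best response b3.
Player 2 against a3: payoffs 4, 2, 11, 9 → best response b3.
Player 2 against a4: payoffs 8, 4, 3, 0 → best response b1.
Mutual best responses: (a3, b3); (a4, b1).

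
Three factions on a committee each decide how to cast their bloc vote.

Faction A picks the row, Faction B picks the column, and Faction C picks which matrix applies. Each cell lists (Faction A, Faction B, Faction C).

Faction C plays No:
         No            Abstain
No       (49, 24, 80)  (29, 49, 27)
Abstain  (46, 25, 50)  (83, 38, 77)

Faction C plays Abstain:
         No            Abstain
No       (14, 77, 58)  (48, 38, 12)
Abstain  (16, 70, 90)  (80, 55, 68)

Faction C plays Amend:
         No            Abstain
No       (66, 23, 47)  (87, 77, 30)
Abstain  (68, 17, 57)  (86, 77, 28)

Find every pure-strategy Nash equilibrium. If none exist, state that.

Faction A against (No, No): payoffs 49, 46 → best response No.
Faction A against (No, Abstain): payoffs 14, 16 → best response Abstain.
Faction A against (No, Amend): payoffs 66, 68 → best response Abstain.
Faction A against (Abstain, No): payoffs 29, 83 → best response Abstain.
Faction A against (Abstain, Abstain): payoffs 48, 80 → best response Abstain.
Faction A against (Abstain, Amend): payoffs 87, 86 → best response No.
Faction B against (No, No): payoffs 24, 49 → best response Abstain.
Faction B against (No, Abstain): payoffs 77, 38 → best response No.
Faction B against (No, Amend): payoffs 23, 77 → best response Abstain.
Faction B against (Abstain, No): payoffs 25, 38 → best response Abstain.
Faction B against (Abstain, Abstain): payoffs 70, 55 → best response No.
Faction B against (Abstain, Amend): payoffs 17, 77 → best response Abstain.
Faction C against (No, No): payoffs 80, 58, 47 → best response No.
Faction C against (No, Abstain): payoffs 27, 12, 30 → best response Amend.
Faction C against (Abstain, No): payoffs 50, 90, 57 → best response Abstain.
Faction C against (Abstain, Abstain): payoffs 77, 68, 28 → best response No.
Mutual best responses: (No, Abstain, Amend); (Abstain, No, Abstain); (Abstain, Abstain, No).

The pure Nash equilibria are (No, Abstain, Amend), (Abstain, No, Abstain), (Abstain, Abstain, No).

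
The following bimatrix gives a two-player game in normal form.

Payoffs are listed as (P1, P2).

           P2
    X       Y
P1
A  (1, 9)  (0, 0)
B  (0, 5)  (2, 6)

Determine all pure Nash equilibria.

(A, X) and (B, Y)

(A, X): P1 gets 1, best alternative 0; P2 gets 9, best alternative 0. No profitable deviation — NE.
(A, Y): P1 can switch to B (0 → 2). Not NE.
(B, X): P1 can switch to A (0 → 1). Not NE.
(B, Y): P1 gets 2, best alternative 0; P2 gets 6, best alternative 5. No profitable deviation — NE.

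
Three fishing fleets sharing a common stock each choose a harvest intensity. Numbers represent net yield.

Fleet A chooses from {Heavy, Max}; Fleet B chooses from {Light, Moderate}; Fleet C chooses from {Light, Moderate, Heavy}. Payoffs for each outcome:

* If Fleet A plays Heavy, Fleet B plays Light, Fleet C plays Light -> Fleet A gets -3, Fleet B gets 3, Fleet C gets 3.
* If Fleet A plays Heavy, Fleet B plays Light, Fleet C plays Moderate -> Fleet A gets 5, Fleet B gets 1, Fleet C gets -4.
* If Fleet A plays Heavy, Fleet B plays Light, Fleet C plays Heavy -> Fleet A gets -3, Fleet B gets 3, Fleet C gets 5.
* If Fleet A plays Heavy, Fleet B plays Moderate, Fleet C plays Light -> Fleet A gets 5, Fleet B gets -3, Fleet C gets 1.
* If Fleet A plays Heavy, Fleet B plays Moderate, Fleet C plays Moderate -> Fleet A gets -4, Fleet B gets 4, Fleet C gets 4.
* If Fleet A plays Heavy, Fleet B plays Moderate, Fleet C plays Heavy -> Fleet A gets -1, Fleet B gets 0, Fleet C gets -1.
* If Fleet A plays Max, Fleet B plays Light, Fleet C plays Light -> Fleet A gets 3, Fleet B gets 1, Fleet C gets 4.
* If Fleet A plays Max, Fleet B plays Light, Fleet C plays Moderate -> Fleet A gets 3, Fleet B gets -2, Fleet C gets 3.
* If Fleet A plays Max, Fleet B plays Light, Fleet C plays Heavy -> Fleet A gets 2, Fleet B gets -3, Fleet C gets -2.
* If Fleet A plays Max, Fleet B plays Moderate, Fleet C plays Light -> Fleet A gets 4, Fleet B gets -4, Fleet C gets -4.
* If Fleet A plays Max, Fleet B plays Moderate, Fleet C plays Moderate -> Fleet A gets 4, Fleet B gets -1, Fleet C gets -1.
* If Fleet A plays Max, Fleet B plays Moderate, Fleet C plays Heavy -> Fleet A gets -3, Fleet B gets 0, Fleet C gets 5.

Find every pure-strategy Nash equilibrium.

Fleet A against (Light, Light): payoffs -3, 3 → best response Max.
Fleet A against (Light, Moderate): payoffs 5, 3 → best response Heavy.
Fleet A against (Light, Heavy): payoffs -3, 2 → best response Max.
Fleet A against (Moderate, Light): payoffs 5, 4 → best response Heavy.
Fleet A against (Moderate, Moderate): payoffs -4, 4 → best response Max.
Fleet A against (Moderate, Heavy): payoffs -1, -3 → best response Heavy.
Fleet B against (Heavy, Light): payoffs 3, -3 → best response Light.
Fleet B against (Heavy, Moderate): payoffs 1, 4 → best response Moderate.
Fleet B against (Heavy, Heavy): payoffs 3, 0 → best response Light.
Fleet B against (Max, Light): payoffs 1, -4 → best response Light.
Fleet B against (Max, Moderate): payoffs -2, -1 → best response Moderate.
Fleet B against (Max, Heavy): payoffs -3, 0 → best response Moderate.
Fleet C against (Heavy, Light): payoffs 3, -4, 5 → best response Heavy.
Fleet C against (Heavy, Moderate): payoffs 1, 4, -1 → best response Moderate.
Fleet C against (Max, Light): payoffs 4, 3, -2 → best response Light.
Fleet C against (Max, Moderate): payoffs -4, -1, 5 → best response Heavy.
Mutual best responses: (Max, Light, Light).

Pure NE: (Max, Light, Light)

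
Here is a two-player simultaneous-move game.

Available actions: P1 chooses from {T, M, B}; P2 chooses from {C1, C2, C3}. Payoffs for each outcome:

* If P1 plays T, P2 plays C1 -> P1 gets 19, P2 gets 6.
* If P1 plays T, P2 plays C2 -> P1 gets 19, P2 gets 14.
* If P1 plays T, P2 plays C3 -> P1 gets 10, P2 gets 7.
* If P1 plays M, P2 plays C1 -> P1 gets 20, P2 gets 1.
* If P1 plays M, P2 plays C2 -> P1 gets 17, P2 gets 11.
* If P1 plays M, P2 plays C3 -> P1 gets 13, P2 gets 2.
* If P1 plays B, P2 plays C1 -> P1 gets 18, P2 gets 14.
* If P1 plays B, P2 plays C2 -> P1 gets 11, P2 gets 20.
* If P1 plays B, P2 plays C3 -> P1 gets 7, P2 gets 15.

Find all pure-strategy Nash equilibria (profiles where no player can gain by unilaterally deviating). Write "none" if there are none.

P1 against C1: payoffs 19, 20, 18 → best response M.
P1 against C2: payoffs 19, 17, 11 → best response T.
P1 against C3: payoffs 10, 13, 7 → best response M.
P2 against T: payoffs 6, 14, 7 → best response C2.
P2 against M: payoffs 1, 11, 2 → best response C2.
P2 against B: payoffs 14, 20, 15 → best response C2.
Mutual best responses: (T, C2).

The unique pure-strategy Nash equilibrium is (T, C2).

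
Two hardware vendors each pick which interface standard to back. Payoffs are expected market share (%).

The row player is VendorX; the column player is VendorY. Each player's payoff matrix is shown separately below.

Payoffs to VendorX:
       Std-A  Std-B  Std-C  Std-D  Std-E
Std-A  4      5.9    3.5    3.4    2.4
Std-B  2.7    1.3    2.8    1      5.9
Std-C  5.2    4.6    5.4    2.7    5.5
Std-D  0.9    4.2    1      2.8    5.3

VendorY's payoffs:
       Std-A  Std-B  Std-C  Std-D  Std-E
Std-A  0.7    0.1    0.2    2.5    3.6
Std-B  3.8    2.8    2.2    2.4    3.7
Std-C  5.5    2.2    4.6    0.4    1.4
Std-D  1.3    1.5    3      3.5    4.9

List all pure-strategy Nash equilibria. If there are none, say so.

The unique pure-strategy Nash equilibrium is (Std-C, Std-A).

VendorX against Std-A: payoffs 4, 2.7, 5.2, 0.9 → best response Std-C.
VendorX against Std-B: payoffs 5.9, 1.3, 4.6, 4.2 → best response Std-A.
VendorX against Std-C: payoffs 3.5, 2.8, 5.4, 1 → best response Std-C.
VendorX against Std-D: payoffs 3.4, 1, 2.7, 2.8 → best response Std-A.
VendorX against Std-E: payoffs 2.4, 5.9, 5.5, 5.3 → best response Std-B.
VendorY against Std-A: payoffs 0.7, 0.1, 0.2, 2.5, 3.6 → best response Std-E.
VendorY against Std-B: payoffs 3.8, 2.8, 2.2, 2.4, 3.7 → best response Std-A.
VendorY against Std-C: payoffs 5.5, 2.2, 4.6, 0.4, 1.4 → best response Std-A.
VendorY against Std-D: payoffs 1.3, 1.5, 3, 3.5, 4.9 → best response Std-E.
Mutual best responses: (Std-C, Std-A).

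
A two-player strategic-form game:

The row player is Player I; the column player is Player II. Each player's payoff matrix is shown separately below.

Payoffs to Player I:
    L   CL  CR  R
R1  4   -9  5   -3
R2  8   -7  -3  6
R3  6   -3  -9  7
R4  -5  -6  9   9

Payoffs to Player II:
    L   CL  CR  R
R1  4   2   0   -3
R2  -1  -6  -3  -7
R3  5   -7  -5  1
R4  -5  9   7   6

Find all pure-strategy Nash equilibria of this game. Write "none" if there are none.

(R2, L)

Check each profile: it is a Nash equilibrium iff no player can strictly gain by switching unilaterally.
(R1, L): Player I can switch to R2 (4 → 8). Not NE.
(R1, CL): Player I can switch to R2 (-9 → -7). Not NE.
(R1, CR): Player I can switch to R4 (5 → 9). Not NE.
(R1, R): Player I can switch to R2 (-3 → 6). Not NE.
(R2, L): Player I gets 8, best alternative 6; Player II gets -1, best alternative -3. No profitable deviation — NE.
(R2, CL): Player I can switch to R3 (-7 → -3). Not NE.
(R2, CR): Player I can switch to R1 (-3 → 5). Not NE.
(The remaining 9 profiles each have a profitable deviation by the same check.)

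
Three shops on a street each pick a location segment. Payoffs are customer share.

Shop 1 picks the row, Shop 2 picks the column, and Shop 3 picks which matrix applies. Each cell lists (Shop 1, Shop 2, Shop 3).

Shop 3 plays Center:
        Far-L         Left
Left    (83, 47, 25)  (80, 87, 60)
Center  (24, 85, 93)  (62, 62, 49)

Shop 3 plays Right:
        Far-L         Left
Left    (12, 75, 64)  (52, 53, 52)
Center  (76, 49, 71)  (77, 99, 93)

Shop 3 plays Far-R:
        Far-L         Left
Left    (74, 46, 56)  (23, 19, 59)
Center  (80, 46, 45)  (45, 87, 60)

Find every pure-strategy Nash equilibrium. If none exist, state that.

Mark each player's best response to every combination of opponents' strategies; a profile where every player is best-responding is a pure Nash equilibrium.
Shop 1 against (Far-L, Center): payoffs 83, 24 → best response Left.
Shop 1 against (Far-L, Right): payoffs 12, 76 → best response Center.
Shop 1 against (Far-L, Far-R): payoffs 74, 80 → best response Center.
Shop 1 against (Left, Center): payoffs 80, 62 → best response Left.
Shop 1 against (Left, Right): payoffs 52, 77 → best response Center.
Shop 1 against (Left, Far-R): payoffs 23, 45 → best response Center.
Shop 2 against (Left, Center): payoffs 47, 87 → best response Left.
Shop 2 against (Left, Right): payoffs 75, 53 → best response Far-L.
Shop 2 against (Left, Far-R): payoffs 46, 19 → best response Far-L.
Shop 2 against (Center, Center): payoffs 85, 62 → best response Far-L.
Shop 2 against (Center, Right): payoffs 49, 99 → best response Left.
Shop 2 against (Center, Far-R): payoffs 46, 87 → best response Left.
Shop 3 against (Left, Far-L): payoffs 25, 64, 56 → best response Right.
Shop 3 against (Left, Left): payoffs 60, 52, 59 → best response Center.
Shop 3 against (Center, Far-L): payoffs 93, 71, 45 → best response Center.
Shop 3 against (Center, Left): payoffs 49, 93, 60 → best response Right.
Mutual best responses: (Left, Left, Center); (Center, Left, Right).

The pure Nash equilibria are (Left, Left, Center), (Center, Left, Right).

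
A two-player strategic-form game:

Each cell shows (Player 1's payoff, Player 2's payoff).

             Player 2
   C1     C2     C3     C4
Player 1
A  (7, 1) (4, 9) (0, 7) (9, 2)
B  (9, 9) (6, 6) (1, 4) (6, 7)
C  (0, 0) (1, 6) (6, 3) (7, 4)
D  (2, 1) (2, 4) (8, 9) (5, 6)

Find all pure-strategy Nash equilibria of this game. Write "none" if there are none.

Mark each player's best response to every combination of opponents' strategies; a profile where every player is best-responding is a pure Nash equilibrium.
Player 1 against C1: payoffs 7, 9, 0, 2 → best response B.
Player 1 against C2: payoffs 4, 6, 1, 2 → best response B.
Player 1 against C3: payoffs 0, 1, 6, 8 → best response D.
Player 1 against C4: payoffs 9, 6, 7, 5 → best response A.
Player 2 against A: payoffs 1, 9, 7, 2 → best response C2.
Player 2 against B: payoffs 9, 6, 4, 7 → best response C1.
Player 2 against C: payoffs 0, 6, 3, 4 → best response C2.
Player 2 against D: payoffs 1, 4, 9, 6 → best response C3.
Mutual best responses: (B, C1); (D, C3).

Pure-strategy Nash equilibria: (B, C1); (D, C3)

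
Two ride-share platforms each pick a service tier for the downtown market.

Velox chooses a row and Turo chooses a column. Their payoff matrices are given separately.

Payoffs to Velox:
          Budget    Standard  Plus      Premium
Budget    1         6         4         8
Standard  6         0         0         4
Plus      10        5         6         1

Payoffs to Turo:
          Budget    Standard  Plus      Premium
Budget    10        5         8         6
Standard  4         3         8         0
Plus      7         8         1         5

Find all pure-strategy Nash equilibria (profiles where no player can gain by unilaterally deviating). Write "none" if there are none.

(Budget, Budget): Velox can switch to Standard (1 → 6). Not NE.
(Budget, Standard): Turo can switch to Budget (5 → 10). Not NE.
(Budget, Plus): Velox can switch to Plus (4 → 6). Not NE.
(Budget, Premium): Turo can switch to Budget (6 → 10). Not NE.
(Standard, Budget): Velox can switch to Plus (6 → 10). Not NE.
(Standard, Standard): Velox can switch to Budget (0 → 6). Not NE.
(Standard, Plus): Velox can switch to Budget (0 → 4). Not NE.
(Standard, Premium): Velox can switch to Budget (4 → 8). Not NE.
(Plus, Budget): Turo can switch to Standard (7 → 8). Not NE.
(Plus, Standard): Velox can switch to Budget (5 → 6). Not NE.
(The remaining 2 profiles each have a profitable deviation by the same check.)

none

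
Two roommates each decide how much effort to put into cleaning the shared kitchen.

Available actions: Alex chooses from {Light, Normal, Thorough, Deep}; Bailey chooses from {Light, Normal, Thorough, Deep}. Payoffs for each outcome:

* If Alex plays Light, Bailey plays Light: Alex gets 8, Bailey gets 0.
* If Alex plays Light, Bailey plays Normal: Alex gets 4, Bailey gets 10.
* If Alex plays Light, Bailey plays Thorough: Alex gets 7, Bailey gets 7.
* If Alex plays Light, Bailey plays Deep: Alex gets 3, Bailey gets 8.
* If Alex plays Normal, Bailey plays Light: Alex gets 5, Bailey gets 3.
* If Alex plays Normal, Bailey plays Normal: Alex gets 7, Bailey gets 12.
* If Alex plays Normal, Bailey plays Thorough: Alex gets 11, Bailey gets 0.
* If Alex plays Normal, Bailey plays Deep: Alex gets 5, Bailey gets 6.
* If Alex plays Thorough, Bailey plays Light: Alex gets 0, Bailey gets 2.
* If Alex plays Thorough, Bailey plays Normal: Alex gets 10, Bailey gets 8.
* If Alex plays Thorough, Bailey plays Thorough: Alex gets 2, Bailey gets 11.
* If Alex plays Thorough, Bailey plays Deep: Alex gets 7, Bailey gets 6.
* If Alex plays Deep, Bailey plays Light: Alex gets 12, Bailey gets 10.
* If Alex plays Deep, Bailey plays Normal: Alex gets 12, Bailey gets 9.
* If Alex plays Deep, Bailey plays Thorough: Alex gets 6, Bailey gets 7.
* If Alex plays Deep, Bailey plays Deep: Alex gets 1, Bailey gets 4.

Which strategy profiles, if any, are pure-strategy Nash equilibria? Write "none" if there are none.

Pure NE: (Deep, Light)

Alex against Light: payoffs 8, 5, 0, 12 → best response Deep.
Alex against Normal: payoffs 4, 7, 10, 12 → best response Deep.
Alex against Thorough: payoffs 7, 11, 2, 6 → best response Normal.
Alex against Deep: payoffs 3, 5, 7, 1 → best response Thorough.
Bailey against Light: payoffs 0, 10, 7, 8 → best response Normal.
Bailey against Normal: payoffs 3, 12, 0, 6 → best response Normal.
Bailey against Thorough: payoffs 2, 8, 11, 6 → best response Thorough.
Bailey against Deep: payoffs 10, 9, 7, 4 → best response Light.
Mutual best responses: (Deep, Light).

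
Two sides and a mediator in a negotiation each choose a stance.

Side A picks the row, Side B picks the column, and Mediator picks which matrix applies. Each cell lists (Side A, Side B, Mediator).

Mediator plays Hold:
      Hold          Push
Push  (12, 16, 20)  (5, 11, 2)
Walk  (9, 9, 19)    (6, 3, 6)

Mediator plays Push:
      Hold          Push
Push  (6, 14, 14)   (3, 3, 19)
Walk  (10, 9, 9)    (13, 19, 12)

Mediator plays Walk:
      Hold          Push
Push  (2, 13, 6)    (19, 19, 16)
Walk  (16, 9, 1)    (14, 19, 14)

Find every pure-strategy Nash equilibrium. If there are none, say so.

Pure NE: (Push, Hold, Hold)

(Push, Hold, Hold): Side A gets 12, best alternative 9; Side B gets 16, best alternative 11; Mediator gets 20, best alternative 14. No profitable deviation — NE.
(Push, Hold, Push): Side A can switch to Walk (6 → 10). Not NE.
(Push, Hold, Walk): Side A can switch to Walk (2 → 16). Not NE.
(Push, Push, Hold): Side A can switch to Walk (5 → 6). Not NE.
(Push, Push, Push): Side A can switch to Walk (3 → 13). Not NE.
(Push, Push, Walk): Mediator can switch to Push (16 → 19). Not NE.
(Walk, Hold, Hold): Side A can switch to Push (9 → 12). Not NE.
(Walk, Hold, Push): Side B can switch to Push (9 → 19). Not NE.
(Walk, Hold, Walk): Side B can switch to Push (9 → 19). Not NE.
(Walk, Push, Hold): Side B can switch to Hold (3 → 9). Not NE.
(Walk, Push, Push): Mediator can switch to Walk (12 → 14). Not NE.
(The remaining 1 profile has a profitable deviation by the same check.)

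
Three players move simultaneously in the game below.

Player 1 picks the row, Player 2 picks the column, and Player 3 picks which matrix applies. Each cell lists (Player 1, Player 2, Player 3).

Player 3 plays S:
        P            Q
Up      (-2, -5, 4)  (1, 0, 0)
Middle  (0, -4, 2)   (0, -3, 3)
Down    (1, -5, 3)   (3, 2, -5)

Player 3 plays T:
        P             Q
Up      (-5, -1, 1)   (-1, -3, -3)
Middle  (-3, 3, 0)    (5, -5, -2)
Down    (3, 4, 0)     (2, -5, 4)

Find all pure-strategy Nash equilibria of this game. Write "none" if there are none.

(Up, P, S): Player 1 can switch to Middle (-2 → 0). Not NE.
(Up, P, T): Player 1 can switch to Middle (-5 → -3). Not NE.
(Up, Q, S): Player 1 can switch to Down (1 → 3). Not NE.
(Up, Q, T): Player 1 can switch to Middle (-1 → 5). Not NE.
(Middle, P, S): Player 1 can switch to Down (0 → 1). Not NE.
(Middle, P, T): Player 1 can switch to Down (-3 → 3). Not NE.
(Middle, Q, S): Player 1 can switch to Up (0 → 1). Not NE.
(Middle, Q, T): Player 2 can switch to P (-5 → 3). Not NE.
(The remaining 4 profiles each have a profitable deviation by the same check.)

No pure-strategy Nash equilibrium.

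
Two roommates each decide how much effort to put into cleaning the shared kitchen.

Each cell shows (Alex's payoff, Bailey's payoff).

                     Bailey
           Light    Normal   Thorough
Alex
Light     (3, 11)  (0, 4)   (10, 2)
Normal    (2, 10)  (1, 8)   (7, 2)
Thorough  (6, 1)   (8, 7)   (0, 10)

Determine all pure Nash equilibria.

For each strategy profile, look for a profitable unilateral deviation.
(Light, Light): Alex can switch to Thorough (3 → 6). Not NE.
(Light, Normal): Alex can switch to Normal (0 → 1). Not NE.
(Light, Thorough): Bailey can switch to Light (2 → 11). Not NE.
(Normal, Light): Alex can switch to Light (2 → 3). Not NE.
(Normal, Normal): Alex can switch to Thorough (1 → 8). Not NE.
(Normal, Thorough): Alex can switch to Light (7 → 10). Not NE.
(Thorough, Light): Bailey can switch to Normal (1 → 7). Not NE.
(Thorough, Normal): Bailey can switch to Thorough (7 → 10). Not NE.
(The remaining 1 profile has a profitable deviation by the same check.)

There is no pure-strategy Nash equilibrium.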